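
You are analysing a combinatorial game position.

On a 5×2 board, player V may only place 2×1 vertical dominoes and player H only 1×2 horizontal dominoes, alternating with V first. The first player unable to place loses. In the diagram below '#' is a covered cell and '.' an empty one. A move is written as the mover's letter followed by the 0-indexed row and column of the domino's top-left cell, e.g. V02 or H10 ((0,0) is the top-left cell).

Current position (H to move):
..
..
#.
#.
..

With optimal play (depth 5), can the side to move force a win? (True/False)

ply 1, H at ../../#./#./.. | H00=+1→##/../#./#./..*; H10=+1→../##/#./#./..; H40=-1→../../#./#./##
ply 2, V at ##/../#./#./.. | V11=-1→##/.#/##/#./..*; V21=-1→##/../##/##/..; V31=-1→##/../#./##/.#
ply 3, H at ##/.#/##/#./.. | H40=+1→##/.#/##/#./##*
ply 4: ##/.#/##/#./## is terminal -1 (V); from ../../#./#./.. depth 5

H winning at [../../#./#./..]: True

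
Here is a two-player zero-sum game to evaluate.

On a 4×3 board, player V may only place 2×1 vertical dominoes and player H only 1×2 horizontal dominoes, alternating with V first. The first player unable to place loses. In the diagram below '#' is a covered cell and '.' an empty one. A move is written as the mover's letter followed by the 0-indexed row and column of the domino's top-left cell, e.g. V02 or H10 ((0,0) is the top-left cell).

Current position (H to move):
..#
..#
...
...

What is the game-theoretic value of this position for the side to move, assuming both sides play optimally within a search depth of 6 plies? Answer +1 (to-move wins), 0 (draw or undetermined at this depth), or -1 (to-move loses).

p1 H@[..#/..#/.../...]: H00[###/..#/.../...]-1* H10[..#/###/.../...]-1 H20[..#/..#/##./...]-1 H21[..#/..#/.##/...]-1 H30[..#/..#/.../##.]-1 H31[..#/..#/.../.##]-1
p2 V@[###/..#/.../...]: V10[###/#.#/#../...]-1 V11[###/.##/.#./...]+1* V20[###/..#/#../#..]-1 V21[###/..#/.#./.#.]+1 V22[###/..#/..#/..#]-1
p3 H@[###/.##/.#./...]: H30[###/.##/.#./##.]-1* H31[###/.##/.#./.##]-1
p4 V@[###/.##/.#./##.]: V10[###/###/##./##.]+1* V22[###/.##/.##/###]+1
p5 H@[###/###/##./##.] terminal -1; root [..#/..#/.../...] d6

value(..#/..#/.../..., H) = -1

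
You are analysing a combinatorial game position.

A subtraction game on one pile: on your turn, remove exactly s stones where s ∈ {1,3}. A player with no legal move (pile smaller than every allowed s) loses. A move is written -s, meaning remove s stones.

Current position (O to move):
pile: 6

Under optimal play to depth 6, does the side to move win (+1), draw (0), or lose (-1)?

value(6, O) = -1

p1 O@[6]: -1[5]-1* -3[3]-1
p2 X@[5]: -1[4]+1* -3[2]+1
p3 O@[4]: -1[3]-1* -3[1]-1
p4 X@[3]: -1[2]+1* -3[0]+1
p5 O@[2]: -1[1]-1*
p6 X@[1]: -1[0]+1*
p7 O@[0] terminal -1; root [6] d6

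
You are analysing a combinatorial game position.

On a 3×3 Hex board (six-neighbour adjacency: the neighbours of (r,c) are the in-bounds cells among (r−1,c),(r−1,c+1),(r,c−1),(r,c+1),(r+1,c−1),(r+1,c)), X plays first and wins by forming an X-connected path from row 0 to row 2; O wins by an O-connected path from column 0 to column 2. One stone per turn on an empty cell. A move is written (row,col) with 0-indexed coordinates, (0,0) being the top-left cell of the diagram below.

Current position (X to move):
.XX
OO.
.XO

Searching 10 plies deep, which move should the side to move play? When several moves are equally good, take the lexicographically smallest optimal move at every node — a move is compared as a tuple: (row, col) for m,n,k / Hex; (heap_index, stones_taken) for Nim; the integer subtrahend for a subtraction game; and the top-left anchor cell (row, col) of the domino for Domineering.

X's best at [.XX/OO./.XO]: (1,2)

[.XX/OO./.XO] X move#1: (0,0):-1/XXX/OO./.XO, (1,2):+1/.XX/OOX/.XO*, (2,0):-1/.XX/OO./XXO
[.XX/OOX/.XO] end (terminal -1, O#2); searched .XX/OO./.XO to 10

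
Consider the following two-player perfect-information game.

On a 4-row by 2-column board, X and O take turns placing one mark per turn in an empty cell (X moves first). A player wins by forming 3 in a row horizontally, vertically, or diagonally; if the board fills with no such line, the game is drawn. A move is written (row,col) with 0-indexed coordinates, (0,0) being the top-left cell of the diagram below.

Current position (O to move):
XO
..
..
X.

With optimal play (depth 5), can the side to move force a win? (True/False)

p1 O@[XO/../../X.]: (1,0)[XO/O./../X.]+0* (1,1)[XO/.O/../X.]+0 (2,0)[XO/../O./X.]+0 (2,1)[XO/../.O/X.]+0 (3,1)[XO/../../XO]+0
p2 X@[XO/O./../X.]: (1,1)[XO/OX/../X.]+0* (2,0)[XO/O./X./X.]+0 (2,1)[XO/O./.X/X.]+0 (3,1)[XO/O./../XX]+0
p3 O@[XO/OX/../X.]: (2,0)[XO/OX/O./X.]+0* (2,1)[XO/OX/.O/X.]+0 (3,1)[XO/OX/../XO]+0
p4 X@[XO/OX/O./X.]: (2,1)[XO/OX/OX/X.]+0* (3,1)[XO/OX/O./XX]+0
p5 O@[XO/OX/OX/X.]: (3,1)[XO/OX/OX/XO]+0*
p6 X@[XO/OX/OX/XO] terminal +0; root [XO/../../X.] d5

O winning at [XO/../../X.]: False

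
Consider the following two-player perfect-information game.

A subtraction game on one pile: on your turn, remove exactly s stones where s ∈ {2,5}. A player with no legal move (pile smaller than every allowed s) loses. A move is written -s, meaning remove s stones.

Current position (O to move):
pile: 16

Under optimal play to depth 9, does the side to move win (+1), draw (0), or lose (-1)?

value(16, O) = +1

ply 1, O at 16 | -2=+1→14*; -5=+1→11
ply 2, X at 14 | -2=-1→12*; -5=-1→9
ply 3, O at 12 | -2=-1→10; -5=+1→7*
ply 4, X at 7 | -2=-1→5*; -5=-1→2
ply 5, O at 5 | -2=-1→3; -5=+1→0*
ply 6: 0 is terminal -1 (X); from 16 depth 9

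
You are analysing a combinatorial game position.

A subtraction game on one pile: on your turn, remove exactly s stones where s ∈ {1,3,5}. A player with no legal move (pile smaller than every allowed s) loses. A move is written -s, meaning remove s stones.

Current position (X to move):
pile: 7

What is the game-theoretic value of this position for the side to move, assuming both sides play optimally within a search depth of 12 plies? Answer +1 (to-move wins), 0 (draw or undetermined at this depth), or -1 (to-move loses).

[7] X move#1: -1:+1/6*, -3:+1/4, -5:+1/2
[6] O move#2: -1:-1/5*, -3:-1/3, -5:-1/1
[5] X move#3: -1:+1/4*, -3:+1/2, -5:+1/0
[4] O move#4: -1:-1/3*, -3:-1/1
[3] X move#5: -1:+1/2*, -3:+1/0
[2] O move#6: -1:-1/1*
[1] X move#7: -1:+1/0*
[0] end (terminal -1, O#8); searched 7 to 12

value(7, X) = +1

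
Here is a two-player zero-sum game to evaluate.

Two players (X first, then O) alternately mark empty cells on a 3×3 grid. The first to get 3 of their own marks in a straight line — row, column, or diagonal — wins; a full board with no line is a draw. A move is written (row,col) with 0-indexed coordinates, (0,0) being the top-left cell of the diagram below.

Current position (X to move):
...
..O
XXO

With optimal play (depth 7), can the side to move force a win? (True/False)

X winning at [.../..O/XXO]: False

p1 X@[.../..O/XXO]: (0,0)[X../..O/XXO]-1* (0,1)[.X./..O/XXO]-1 (0,2)[..X/..O/XXO]-1 (1,0)[.../X.O/XXO]-1 (1,1)[.../.XO/XXO]-1
p2 O@[X../..O/XXO]: (0,1)[XO./..O/XXO]-1 (0,2)[X.O/..O/XXO]+1* (1,0)[X../O.O/XXO]+1 (1,1)[X../.OO/XXO]-1
p3 X@[X.O/..O/XXO] terminal -1; root [.../..O/XXO] d7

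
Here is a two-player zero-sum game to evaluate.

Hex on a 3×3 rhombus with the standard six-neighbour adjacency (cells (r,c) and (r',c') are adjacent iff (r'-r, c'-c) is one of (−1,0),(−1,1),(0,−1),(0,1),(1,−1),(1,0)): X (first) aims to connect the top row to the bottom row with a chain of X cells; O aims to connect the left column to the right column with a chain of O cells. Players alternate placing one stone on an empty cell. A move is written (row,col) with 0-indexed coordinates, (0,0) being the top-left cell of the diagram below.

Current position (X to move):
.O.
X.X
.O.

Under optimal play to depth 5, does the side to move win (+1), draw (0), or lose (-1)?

value(.O./X.X/.O., X) = +1

ply 1, X at .O./X.X/.O. | (0,0)=+1→XO./X.X/.O.*; (0,2)=+1→.OX/X.X/.O.; (1,1)=+1→.O./XXX/.O.; (2,0)=+1→.O./X.X/XO.; (2,2)=+1→.O./X.X/.OX
ply 2, O at XO./X.X/.O. | (0,2)=-1→XOO/X.X/.O.*; (1,1)=-1→XO./XOX/.O.; (2,0)=-1→XO./X.X/OO.; (2,2)=-1→XO./X.X/.OO
ply 3, X at XOO/X.X/.O. | (1,1)=+1→XOO/XXX/.O.*; (2,0)=+1→XOO/X.X/XO.; (2,2)=+1→XOO/X.X/.OX
ply 4, O at XOO/XXX/.O. | (2,0)=-1→XOO/XXX/OO.*; (2,2)=-1→XOO/XXX/.OO
ply 5, X at XOO/XXX/OO. | (2,2)=+1→XOO/XXX/OOX*
ply 6: XOO/XXX/OOX is terminal -1 (O); from .O./X.X/.O. depth 5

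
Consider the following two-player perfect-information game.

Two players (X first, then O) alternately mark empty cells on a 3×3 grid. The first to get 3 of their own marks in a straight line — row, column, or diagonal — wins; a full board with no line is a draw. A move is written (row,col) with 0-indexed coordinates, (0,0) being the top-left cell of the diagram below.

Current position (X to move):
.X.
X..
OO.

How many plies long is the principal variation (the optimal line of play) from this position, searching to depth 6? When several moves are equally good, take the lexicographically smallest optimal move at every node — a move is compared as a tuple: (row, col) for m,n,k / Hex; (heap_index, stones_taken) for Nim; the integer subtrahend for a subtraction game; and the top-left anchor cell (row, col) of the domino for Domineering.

ply 1, X at .X./X../OO. | (0,0)=-1→XX./X../OO.; (0,2)=-1→.XX/X../OO.; (1,1)=-1→.X./XX./OO.; (1,2)=-1→.X./X.X/OO.; (2,2)=+1→.X./X../OOX*
ply 2, O at .X./X../OOX | (0,0)=-1→OX./X../OOX*; (0,2)=-1→.XO/X../OOX; (1,1)=-1→.X./XO./OOX; (1,2)=-1→.X./X.O/OOX
ply 3, X at OX./X../OOX | (0,2)=+0→OXX/X../OOX; (1,1)=+0→OX./XX./OOX; (1,2)=+1→OX./X.X/OOX*
ply 4, O at OX./X.X/OOX | (0,2)=-1→OXO/X.X/OOX*; (1,1)=-1→OX./XOX/OOX
ply 5, X at OXO/X.X/OOX | (1,1)=+1→OXO/XXX/OOX*
ply 6: OXO/XXX/OOX is terminal -1 (O); from .X./X../OO. depth 6

PV length from [.X./X../OO.]: 5 plies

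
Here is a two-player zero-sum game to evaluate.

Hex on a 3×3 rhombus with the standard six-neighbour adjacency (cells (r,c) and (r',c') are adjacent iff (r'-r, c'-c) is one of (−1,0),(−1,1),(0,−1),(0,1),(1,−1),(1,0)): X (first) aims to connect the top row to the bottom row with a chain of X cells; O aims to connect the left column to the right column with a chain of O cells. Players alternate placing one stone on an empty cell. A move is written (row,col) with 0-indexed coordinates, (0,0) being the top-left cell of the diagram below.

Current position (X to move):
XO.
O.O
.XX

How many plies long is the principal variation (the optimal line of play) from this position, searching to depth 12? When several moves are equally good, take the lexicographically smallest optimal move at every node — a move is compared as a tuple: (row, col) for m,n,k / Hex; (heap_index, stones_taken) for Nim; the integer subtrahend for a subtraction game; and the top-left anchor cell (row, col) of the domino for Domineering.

PV length from [XO./O.O/.XX]: 2 plies

[XO./O.O/.XX] X move#1: (0,2):-1/XOX/O.O/.XX*, (1,1):-1/XO./OXO/.XX, (2,0):-1/XO./O.O/XXX
[XOX/O.O/.XX] O move#2: (1,1):+1/XOX/OOO/.XX*, (2,0):-1/XOX/O.O/OXX
[XOX/OOO/.XX] end (terminal -1, X#3); searched XO./O.O/.XX to 12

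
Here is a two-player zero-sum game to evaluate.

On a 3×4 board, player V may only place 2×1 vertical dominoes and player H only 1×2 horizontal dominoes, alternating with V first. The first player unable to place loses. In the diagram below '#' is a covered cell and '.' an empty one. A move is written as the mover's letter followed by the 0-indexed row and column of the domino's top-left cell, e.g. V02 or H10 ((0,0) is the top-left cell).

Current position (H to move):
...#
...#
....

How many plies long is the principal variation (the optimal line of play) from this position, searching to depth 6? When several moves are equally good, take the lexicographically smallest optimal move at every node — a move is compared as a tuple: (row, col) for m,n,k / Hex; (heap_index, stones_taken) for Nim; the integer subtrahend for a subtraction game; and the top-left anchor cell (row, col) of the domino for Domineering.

[...#/...#/....] H move#1: H00:-1/##.#/...#/...., H01:-1/.###/...#/...., H10:+1/...#/##.#/....*, H11:+1/...#/.###/...., H20:-1/...#/...#/##.., H21:-1/...#/...#/.##., H22:-1/...#/...#/..##
[...#/##.#/....] V move#2: V02:-1/..##/####/....*, V12:-1/...#/####/..#.
[..##/####/....] H move#3: H00:+1/####/####/....*, H20:+1/..##/####/##.., H21:+1/..##/####/.##., H22:+1/..##/####/..##
[####/####/....] end (terminal -1, V#4); searched ...#/...#/.... to 6

PV length from [...#/...#/....]: 3 plies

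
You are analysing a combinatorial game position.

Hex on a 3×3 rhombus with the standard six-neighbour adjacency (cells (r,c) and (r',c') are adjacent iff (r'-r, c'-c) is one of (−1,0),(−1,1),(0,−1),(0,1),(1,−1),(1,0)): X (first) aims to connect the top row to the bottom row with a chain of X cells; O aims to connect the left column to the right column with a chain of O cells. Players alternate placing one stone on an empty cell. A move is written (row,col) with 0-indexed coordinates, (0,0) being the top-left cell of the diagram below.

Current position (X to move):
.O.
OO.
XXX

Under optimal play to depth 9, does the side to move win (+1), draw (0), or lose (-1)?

value(.O./OO./XXX, X) = -1

p1 X@[.O./OO./XXX]: (0,0)[XO./OO./XXX]-1* (0,2)[.OX/OO./XXX]-1 (1,2)[.O./OOX/XXX]-1
p2 O@[XO./OO./XXX]: (0,2)[XOO/OO./XXX]+1* (1,2)[XO./OOO/XXX]+1
p3 X@[XOO/OO./XXX] terminal -1; root [.O./OO./XXX] d9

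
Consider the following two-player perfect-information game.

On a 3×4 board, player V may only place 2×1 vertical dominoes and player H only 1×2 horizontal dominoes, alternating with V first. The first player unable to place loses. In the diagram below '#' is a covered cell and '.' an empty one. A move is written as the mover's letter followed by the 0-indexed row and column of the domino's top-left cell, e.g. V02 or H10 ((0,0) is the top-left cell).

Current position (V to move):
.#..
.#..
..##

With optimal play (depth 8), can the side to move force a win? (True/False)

[.#../.#../..##] V move#1: V00:-1/##../##../..##, V02:+1/.##./.##./..##*, V03:+1/.#.#/.#.#/..##, V10:-1/.#../##../#.##
[.##./.##./..##] H move#2: H20:-1/.##./.##./####*
[.##./.##./####] V move#3: V00:+1/###./###./####*, V03:+1/.###/.###/####
[###./###./####] end (terminal -1, H#4); searched .#../.#../..## to 8

V winning at [.#../.#../..##]: True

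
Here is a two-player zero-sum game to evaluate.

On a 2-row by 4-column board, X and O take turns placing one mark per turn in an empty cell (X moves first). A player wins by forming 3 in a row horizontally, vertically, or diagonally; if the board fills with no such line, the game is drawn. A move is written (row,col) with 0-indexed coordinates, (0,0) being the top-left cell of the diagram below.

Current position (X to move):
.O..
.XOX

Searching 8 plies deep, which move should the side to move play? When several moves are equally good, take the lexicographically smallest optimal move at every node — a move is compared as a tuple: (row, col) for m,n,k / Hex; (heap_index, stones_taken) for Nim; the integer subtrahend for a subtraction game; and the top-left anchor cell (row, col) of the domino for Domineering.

X's best at [.O../.XOX]: (0,0)

p1 X@[.O../.XOX]: (0,0)[XO../.XOX]+0* (0,2)[.OX./.XOX]+0 (0,3)[.O.X/.XOX]+0 (1,0)[.O../XXOX]-1
p2 O@[XO../.XOX]: (0,2)[XOO./.XOX]+0* (0,3)[XO.O/.XOX]+0 (1,0)[XO../OXOX]+0
p3 X@[XOO./.XOX]: (0,3)[XOOX/.XOX]+0* (1,0)[XOO./XXOX]-1
p4 O@[XOOX/.XOX]: (1,0)[XOOX/OXOX]+0*
p5 X@[XOOX/OXOX] terminal +0; root [.O../.XOX] d8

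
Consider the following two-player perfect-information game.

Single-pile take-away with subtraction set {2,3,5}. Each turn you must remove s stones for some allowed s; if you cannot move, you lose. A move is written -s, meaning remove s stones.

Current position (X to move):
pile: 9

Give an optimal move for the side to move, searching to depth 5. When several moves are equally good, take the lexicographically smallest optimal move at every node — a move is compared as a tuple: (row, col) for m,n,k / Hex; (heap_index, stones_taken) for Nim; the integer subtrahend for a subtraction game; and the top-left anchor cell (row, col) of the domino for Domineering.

X's best at [9]: -2

ply 1, X at 9 | -2=+1→7*; -3=-1→6; -5=-1→4
ply 2, O at 7 | -2=-1→5*; -3=-1→4; -5=-1→2
ply 3, X at 5 | -2=-1→3; -3=-1→2; -5=+1→0*
ply 4: 0 is terminal -1 (O); from 9 depth 5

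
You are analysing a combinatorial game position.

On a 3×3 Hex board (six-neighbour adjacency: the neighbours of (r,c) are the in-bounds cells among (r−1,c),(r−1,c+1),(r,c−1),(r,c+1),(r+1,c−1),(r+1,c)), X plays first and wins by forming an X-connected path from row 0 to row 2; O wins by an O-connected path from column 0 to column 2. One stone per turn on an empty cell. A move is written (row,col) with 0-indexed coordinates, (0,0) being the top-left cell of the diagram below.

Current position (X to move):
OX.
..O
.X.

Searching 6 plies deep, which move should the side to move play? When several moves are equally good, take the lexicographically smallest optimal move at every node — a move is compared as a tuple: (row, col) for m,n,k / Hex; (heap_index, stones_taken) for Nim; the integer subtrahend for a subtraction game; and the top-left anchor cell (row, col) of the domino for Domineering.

X's best at [OX./..O/.X.]: (1,0)

p1 X@[OX./..O/.X.]: (0,2)[OXX/..O/.X.]-1 (1,0)[OX./X.O/.X.]+1* (1,1)[OX./.XO/.X.]+1 (2,0)[OX./..O/XX.]+1 (2,2)[OX./..O/.XX]-1
p2 O@[OX./X.O/.X.]: (0,2)[OXO/X.O/.X.]-1* (1,1)[OX./XOO/.X.]-1 (2,0)[OX./X.O/OX.]-1 (2,2)[OX./X.O/.XO]-1
p3 X@[OXO/X.O/.X.]: (1,1)[OXO/XXO/.X.]+1* (2,0)[OXO/X.O/XX.]+1 (2,2)[OXO/X.O/.XX]+1
p4 O@[OXO/XXO/.X.] terminal -1; root [OX./..O/.X.] d6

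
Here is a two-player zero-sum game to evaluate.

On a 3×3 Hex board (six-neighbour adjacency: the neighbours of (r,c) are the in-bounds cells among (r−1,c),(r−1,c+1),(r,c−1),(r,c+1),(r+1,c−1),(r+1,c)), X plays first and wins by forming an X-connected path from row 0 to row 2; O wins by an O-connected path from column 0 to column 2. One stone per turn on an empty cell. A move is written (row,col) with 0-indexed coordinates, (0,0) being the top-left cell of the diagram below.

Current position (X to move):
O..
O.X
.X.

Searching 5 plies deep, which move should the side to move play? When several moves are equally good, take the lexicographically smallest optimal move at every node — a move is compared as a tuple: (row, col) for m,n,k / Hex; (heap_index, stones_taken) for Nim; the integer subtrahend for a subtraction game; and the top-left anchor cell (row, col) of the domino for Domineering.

X's best at [O../O.X/.X.]: (0,1)

[O../O.X/.X.] X move#1: (0,1):+1/OX./O.X/.X.*, (0,2):+1/O.X/O.X/.X., (1,1):+1/O../OXX/.X., (2,0):-1/O../O.X/XX., (2,2):-1/O../O.X/.XX
[OX./O.X/.X.] O move#2: (0,2):-1/OXO/O.X/.X.*, (1,1):-1/OX./OOX/.X., (2,0):-1/OX./O.X/OX., (2,2):-1/OX./O.X/.XO
[OXO/O.X/.X.] X move#3: (1,1):+1/OXO/OXX/.X.*, (2,0):-1/OXO/O.X/XX., (2,2):-1/OXO/O.X/.XX
[OXO/OXX/.X.] end (terminal -1, O#4); searched O../O.X/.X. to 5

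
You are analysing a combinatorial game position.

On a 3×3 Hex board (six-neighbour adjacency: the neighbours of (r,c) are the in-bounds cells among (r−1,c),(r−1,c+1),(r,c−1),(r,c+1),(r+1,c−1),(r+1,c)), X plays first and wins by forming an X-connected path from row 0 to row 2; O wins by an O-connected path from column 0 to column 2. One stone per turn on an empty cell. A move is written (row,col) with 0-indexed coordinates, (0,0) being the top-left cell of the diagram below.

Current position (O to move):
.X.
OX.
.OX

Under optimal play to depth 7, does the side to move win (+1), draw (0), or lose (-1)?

value(.X./OX./.OX, O) = -1

p1 O@[.X./OX./.OX]: (0,0)[OX./OX./.OX]-1* (0,2)[.XO/OX./.OX]-1 (1,2)[.X./OXO/.OX]-1 (2,0)[.X./OX./OOX]-1
p2 X@[OX./OX./.OX]: (0,2)[OXX/OX./.OX]+1* (1,2)[OX./OXX/.OX]+1 (2,0)[OX./OX./XOX]+1
p3 O@[OXX/OX./.OX]: (1,2)[OXX/OXO/.OX]-1* (2,0)[OXX/OX./OOX]-1
p4 X@[OXX/OXO/.OX]: (2,0)[OXX/OXO/XOX]+1*
p5 O@[OXX/OXO/XOX] terminal -1; root [.X./OX./.OX] d7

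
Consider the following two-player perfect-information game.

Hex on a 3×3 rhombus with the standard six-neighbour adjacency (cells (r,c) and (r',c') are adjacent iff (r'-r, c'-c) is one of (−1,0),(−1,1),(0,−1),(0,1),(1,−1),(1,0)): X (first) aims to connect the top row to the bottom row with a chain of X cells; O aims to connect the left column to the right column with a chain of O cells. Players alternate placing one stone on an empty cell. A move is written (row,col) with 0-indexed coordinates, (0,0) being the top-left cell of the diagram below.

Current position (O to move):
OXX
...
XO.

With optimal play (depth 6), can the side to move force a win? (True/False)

ply 1, O at OXX/.../XO. | (1,0)=-1→OXX/O../XO.*; (1,1)=-1→OXX/.O./XO.; (1,2)=-1→OXX/..O/XO.; (2,2)=-1→OXX/.../XOO
ply 2, X at OXX/O../XO. | (1,1)=+1→OXX/OX./XO.*; (1,2)=+1→OXX/O.X/XO.; (2,2)=+1→OXX/O../XOX
ply 3: OXX/OX./XO. is terminal -1 (O); from OXX/.../XO. depth 6

O winning at [OXX/.../XO.]: False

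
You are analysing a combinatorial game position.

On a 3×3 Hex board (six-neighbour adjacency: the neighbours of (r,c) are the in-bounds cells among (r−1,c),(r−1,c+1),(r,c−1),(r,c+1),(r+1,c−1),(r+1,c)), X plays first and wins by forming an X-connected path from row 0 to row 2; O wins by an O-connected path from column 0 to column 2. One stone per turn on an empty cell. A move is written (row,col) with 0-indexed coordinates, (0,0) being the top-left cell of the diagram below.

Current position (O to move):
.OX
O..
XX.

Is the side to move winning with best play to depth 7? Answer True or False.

p1 O@[.OX/O../XX.]: (0,0)[OOX/O../XX.]-1* (1,1)[.OX/OO./XX.]-1 (1,2)[.OX/O.O/XX.]-1 (2,2)[.OX/O../XXO]-1
p2 X@[OOX/O../XX.]: (1,1)[OOX/OX./XX.]+1* (1,2)[OOX/O.X/XX.]+1 (2,2)[OOX/O../XXX]+1
p3 O@[OOX/OX./XX.] terminal -1; root [.OX/O../XX.] d7

O winning at [.OX/O../XX.]: False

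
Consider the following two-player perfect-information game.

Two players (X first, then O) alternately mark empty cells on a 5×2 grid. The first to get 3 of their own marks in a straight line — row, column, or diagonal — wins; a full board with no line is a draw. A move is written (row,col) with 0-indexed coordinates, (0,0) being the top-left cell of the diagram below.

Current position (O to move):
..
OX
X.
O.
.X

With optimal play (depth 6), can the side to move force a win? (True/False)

O winning at [../OX/X./O./.X]: False

[../OX/X./O./.X] O move#1: (0,0):-1/O./OX/X./O./.X, (0,1):+0/.O/OX/X./O./.X*, (2,1):+0/../OX/XO/O./.X, (3,1):+0/../OX/X./OO/.X, (4,0):-1/../OX/X./O./OX
[.O/OX/X./O./.X] X move#2: (0,0):+0/XO/OX/X./O./.X*, (2,1):+0/.O/OX/XX/O./.X, (3,1):+0/.O/OX/X./OX/.X, (4,0):+0/.O/OX/X./O./XX
[XO/OX/X./O./.X] O move#3: (2,1):+0/XO/OX/XO/O./.X*, (3,1):+0/XO/OX/X./OO/.X, (4,0):+0/XO/OX/X./O./OX
[XO/OX/XO/O./.X] X move#4: (3,1):+0/XO/OX/XO/OX/.X*, (4,0):+0/XO/OX/XO/O./XX
[XO/OX/XO/OX/.X] O move#5: (4,0):+0/XO/OX/XO/OX/OX*
[XO/OX/XO/OX/OX] end (terminal +0, X#6); searched ../OX/X./O./.X to 6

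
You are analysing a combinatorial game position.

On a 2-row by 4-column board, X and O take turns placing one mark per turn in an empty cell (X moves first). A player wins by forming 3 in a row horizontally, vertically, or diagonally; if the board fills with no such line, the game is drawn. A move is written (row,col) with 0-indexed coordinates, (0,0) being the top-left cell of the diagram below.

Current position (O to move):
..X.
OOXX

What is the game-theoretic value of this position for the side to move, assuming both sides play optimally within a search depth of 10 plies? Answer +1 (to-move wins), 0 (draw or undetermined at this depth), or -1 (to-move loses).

p1 O@[..X./OOXX]: (0,0)[O.X./OOXX]+0* (0,1)[.OX./OOXX]+0 (0,3)[..XO/OOXX]+0
p2 X@[O.X./OOXX]: (0,1)[OXX./OOXX]+0* (0,3)[O.XX/OOXX]+0
p3 O@[OXX./OOXX]: (0,3)[OXXO/OOXX]+0*
p4 X@[OXXO/OOXX] terminal +0; root [..X./OOXX] d10

value(..X./OOXX, O) = 0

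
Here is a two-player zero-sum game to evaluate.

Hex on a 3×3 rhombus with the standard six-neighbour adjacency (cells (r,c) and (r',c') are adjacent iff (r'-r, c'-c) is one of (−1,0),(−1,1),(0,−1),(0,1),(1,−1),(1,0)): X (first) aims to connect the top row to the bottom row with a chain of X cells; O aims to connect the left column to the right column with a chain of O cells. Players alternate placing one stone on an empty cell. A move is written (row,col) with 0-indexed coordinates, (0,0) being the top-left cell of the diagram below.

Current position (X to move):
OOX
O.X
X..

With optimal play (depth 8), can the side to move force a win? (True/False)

[OOX/O.X/X..] X move#1: (1,1):+1/OOX/OXX/X..*, (2,1):+1/OOX/O.X/XX., (2,2):+1/OOX/O.X/X.X
[OOX/OXX/X..] end (terminal -1, O#2); searched OOX/O.X/X.. to 8

X winning at [OOX/O.X/X..]: True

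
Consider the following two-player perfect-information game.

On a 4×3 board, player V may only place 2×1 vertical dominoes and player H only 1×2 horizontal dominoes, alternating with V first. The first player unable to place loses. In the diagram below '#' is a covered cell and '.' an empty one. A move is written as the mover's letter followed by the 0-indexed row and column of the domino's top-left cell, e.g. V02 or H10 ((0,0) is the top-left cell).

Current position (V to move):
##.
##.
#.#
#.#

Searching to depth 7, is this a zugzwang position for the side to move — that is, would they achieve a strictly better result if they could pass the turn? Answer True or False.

ply 1, V at ##./##./#.#/#.# | V02=+1→###/###/#.#/#.#*; V21=+1→##./##./###/###
ply 2: ###/###/#.#/#.# is terminal -1 (H); from ##./##./#.#/#.# depth 7
suppose V passes — search the same position with H to move:
pass> ply 1: ##./##./#.#/#.# is terminal -1 (H); from ##./##./#.#/#.# depth 7
for V: play +1, pass +1

zugzwang(##./##./#.#/#.#, V) = False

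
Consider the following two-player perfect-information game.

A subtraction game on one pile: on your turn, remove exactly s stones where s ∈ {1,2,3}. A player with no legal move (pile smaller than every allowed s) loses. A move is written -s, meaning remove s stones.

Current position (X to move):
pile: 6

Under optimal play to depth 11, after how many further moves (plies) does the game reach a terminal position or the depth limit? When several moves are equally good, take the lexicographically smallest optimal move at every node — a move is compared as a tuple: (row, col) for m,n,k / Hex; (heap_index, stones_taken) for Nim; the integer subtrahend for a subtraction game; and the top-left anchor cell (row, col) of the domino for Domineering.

PV length from [6]: 3 plies

p1 X@[6]: -1[5]-1 -2[4]+1* -3[3]-1
p2 O@[4]: -1[3]-1* -2[2]-1 -3[1]-1
p3 X@[3]: -1[2]-1 -2[1]-1 -3[0]+1*
p4 O@[0] terminal -1; root [6] d11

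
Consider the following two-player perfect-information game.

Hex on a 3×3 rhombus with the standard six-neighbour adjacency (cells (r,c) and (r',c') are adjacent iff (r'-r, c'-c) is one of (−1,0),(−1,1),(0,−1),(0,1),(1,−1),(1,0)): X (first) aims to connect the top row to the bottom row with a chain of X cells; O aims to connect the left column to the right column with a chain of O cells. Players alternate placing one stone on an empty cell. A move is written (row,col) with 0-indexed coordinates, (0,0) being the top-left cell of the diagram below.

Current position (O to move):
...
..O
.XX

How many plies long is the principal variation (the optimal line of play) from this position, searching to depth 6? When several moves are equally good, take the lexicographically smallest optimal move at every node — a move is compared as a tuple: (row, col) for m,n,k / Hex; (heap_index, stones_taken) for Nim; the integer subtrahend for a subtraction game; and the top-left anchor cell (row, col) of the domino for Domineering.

[.../..O/.XX] O move#1: (0,0):-1/O../..O/.XX, (0,1):+1/.O./..O/.XX*, (0,2):-1/..O/..O/.XX, (1,0):-1/.../O.O/.XX, (1,1):+1/.../.OO/.XX, (2,0):-1/.../..O/OXX
[.O./..O/.XX] X move#2: (0,0):-1/XO./..O/.XX*, (0,2):-1/.OX/..O/.XX, (1,0):-1/.O./X.O/.XX, (1,1):-1/.O./.XO/.XX, (2,0):-1/.O./..O/XXX
[XO./..O/.XX] O move#3: (0,2):-1/XOO/..O/.XX, (1,0):+1/XO./O.O/.XX*, (1,1):+1/XO./.OO/.XX, (2,0):-1/XO./..O/OXX
[XO./O.O/.XX] X move#4: (0,2):-1/XOX/O.O/.XX*, (1,1):-1/XO./OXO/.XX, (2,0):-1/XO./O.O/XXX
[XOX/O.O/.XX] O move#5: (1,1):+1/XOX/OOO/.XX*, (2,0):-1/XOX/O.O/OXX
[XOX/OOO/.XX] end (terminal -1, X#6); searched .../..O/.XX to 6

PV length from [.../..O/.XX]: 5 plies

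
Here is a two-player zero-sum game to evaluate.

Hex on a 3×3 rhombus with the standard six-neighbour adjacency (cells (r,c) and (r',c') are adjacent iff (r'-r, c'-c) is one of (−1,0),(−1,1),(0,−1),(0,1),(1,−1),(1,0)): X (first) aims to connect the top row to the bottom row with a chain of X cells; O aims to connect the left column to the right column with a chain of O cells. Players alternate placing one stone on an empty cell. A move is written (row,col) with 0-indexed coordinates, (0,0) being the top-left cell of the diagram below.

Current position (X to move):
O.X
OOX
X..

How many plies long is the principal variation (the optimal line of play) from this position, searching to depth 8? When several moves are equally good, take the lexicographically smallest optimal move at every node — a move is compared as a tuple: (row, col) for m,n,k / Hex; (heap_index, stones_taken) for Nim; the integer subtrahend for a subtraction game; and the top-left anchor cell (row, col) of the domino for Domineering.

ply 1, X at O.X/OOX/X.. | (0,1)=+1→OXX/OOX/X..*; (2,1)=+1→O.X/OOX/XX.; (2,2)=+1→O.X/OOX/X.X
ply 2, O at OXX/OOX/X.. | (2,1)=-1→OXX/OOX/XO.*; (2,2)=-1→OXX/OOX/X.O
ply 3, X at OXX/OOX/XO. | (2,2)=+1→OXX/OOX/XOX*
ply 4: OXX/OOX/XOX is terminal -1 (O); from O.X/OOX/X.. depth 8

PV length from [O.X/OOX/X..]: 3 plies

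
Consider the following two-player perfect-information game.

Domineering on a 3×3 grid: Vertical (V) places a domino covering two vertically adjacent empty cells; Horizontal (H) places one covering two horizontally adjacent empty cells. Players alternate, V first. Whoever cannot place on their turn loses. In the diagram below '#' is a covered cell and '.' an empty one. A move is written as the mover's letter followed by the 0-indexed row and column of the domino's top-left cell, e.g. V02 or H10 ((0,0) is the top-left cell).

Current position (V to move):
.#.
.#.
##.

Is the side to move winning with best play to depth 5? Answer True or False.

ply 1, V at .#./.#./##. | V00=+1→##./##./##.*; V02=+1→.##/.##/##.; V12=+1→.#./.##/###
ply 2: ##./##./##. is terminal -1 (H); from .#./.#./##. depth 5

V winning at [.#./.#./##.]: True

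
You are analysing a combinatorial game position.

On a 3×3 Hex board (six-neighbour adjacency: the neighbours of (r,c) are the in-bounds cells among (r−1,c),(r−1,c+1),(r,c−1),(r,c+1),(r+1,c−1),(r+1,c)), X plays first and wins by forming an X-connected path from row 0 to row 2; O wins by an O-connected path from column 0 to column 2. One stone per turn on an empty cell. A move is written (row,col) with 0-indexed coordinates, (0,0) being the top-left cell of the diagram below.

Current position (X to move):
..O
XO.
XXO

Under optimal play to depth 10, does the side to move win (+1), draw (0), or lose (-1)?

ply 1, X at ..O/XO./XXO | (0,0)=+1→X.O/XO./XXO*; (0,1)=+1→.XO/XO./XXO; (1,2)=+1→..O/XOX/XXO
ply 2: X.O/XO./XXO is terminal -1 (O); from ..O/XO./XXO depth 10

value(..O/XO./XXO, X) = +1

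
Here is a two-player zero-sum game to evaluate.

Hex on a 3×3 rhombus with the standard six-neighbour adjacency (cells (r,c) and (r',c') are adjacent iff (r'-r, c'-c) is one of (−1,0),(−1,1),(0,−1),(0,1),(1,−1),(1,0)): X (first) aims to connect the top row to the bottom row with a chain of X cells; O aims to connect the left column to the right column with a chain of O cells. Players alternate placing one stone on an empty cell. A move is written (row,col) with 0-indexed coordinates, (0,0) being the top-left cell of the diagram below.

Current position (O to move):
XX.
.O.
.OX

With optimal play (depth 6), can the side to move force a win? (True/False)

O winning at [XX./.O./.OX]: True

p1 O@[XX./.O./.OX]: (0,2)[XXO/.O./.OX]+1* (1,0)[XX./OO./.OX]+1 (1,2)[XX./.OO/.OX]+1 (2,0)[XX./.O./OOX]+1
p2 X@[XXO/.O./.OX]: (1,0)[XXO/XO./.OX]-1* (1,2)[XXO/.OX/.OX]-1 (2,0)[XXO/.O./XOX]-1
p3 O@[XXO/XO./.OX]: (1,2)[XXO/XOO/.OX]-1 (2,0)[XXO/XO./OOX]+1*
p4 X@[XXO/XO./OOX] terminal -1; root [XX./.O./.OX] d6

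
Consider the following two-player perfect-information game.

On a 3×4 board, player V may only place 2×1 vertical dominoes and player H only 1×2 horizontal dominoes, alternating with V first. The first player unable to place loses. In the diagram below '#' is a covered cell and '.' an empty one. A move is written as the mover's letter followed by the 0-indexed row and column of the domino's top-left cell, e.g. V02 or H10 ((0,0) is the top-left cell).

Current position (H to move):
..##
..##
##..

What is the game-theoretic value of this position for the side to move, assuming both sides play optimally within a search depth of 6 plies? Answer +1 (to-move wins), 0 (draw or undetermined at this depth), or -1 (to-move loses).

[..##/..##/##..] H move#1: H00:+1/####/..##/##..*, H10:+1/..##/####/##.., H22:-1/..##/..##/####
[####/..##/##..] end (terminal -1, V#2); searched ..##/..##/##.. to 6

value(..##/..##/##.., H) = +1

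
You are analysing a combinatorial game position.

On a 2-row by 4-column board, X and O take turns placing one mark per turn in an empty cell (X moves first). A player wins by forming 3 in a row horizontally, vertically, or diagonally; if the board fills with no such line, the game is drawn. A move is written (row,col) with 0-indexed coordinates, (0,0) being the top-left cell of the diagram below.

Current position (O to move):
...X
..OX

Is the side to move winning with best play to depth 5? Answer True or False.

O winning at [...X/..OX]: False

p1 O@[...X/..OX]: (0,0)[O..X/..OX]+0* (0,1)[.O.X/..OX]+0 (0,2)[..OX/..OX]+0 (1,0)[...X/O.OX]+0 (1,1)[...X/.OOX]+0
p2 X@[O..X/..OX]: (0,1)[OX.X/..OX]+0* (0,2)[O.XX/..OX]+0 (1,0)[O..X/X.OX]+0 (1,1)[O..X/.XOX]+0
p3 O@[OX.X/..OX]: (0,2)[OXOX/..OX]+0* (1,0)[OX.X/O.OX]-1 (1,1)[OX.X/.OOX]-1
p4 X@[OXOX/..OX]: (1,0)[OXOX/X.OX]+0* (1,1)[OXOX/.XOX]+0
p5 O@[OXOX/X.OX]: (1,1)[OXOX/XOOX]+0*
p6 X@[OXOX/XOOX] terminal +0; root [...X/..OX] d5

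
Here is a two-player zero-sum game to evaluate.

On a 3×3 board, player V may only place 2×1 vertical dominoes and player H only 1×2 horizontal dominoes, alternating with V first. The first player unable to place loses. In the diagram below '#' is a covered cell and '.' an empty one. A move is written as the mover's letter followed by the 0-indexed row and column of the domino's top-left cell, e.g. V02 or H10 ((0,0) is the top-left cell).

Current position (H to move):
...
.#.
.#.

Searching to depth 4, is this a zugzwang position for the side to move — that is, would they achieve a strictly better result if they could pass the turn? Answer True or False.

p1 H@[.../.#./.#.]: H00[##./.#./.#.]-1* H01[.##/.#./.#.]-1
p2 V@[##./.#./.#.]: V02[###/.##/.#.]+1* V10[##./##./##.]+1 V12[##./.##/.##]+1
p3 H@[###/.##/.#.] terminal -1; root [.../.#./.#.] d4
suppose H passes — search the same position with V to move:
pass> p1 V@[.../.#./.#.]: V00[#../##./.#.]+1* V02[..#/.##/.#.]+1 V10[.../##./##.]+1 V12[.../.##/.##]+1
pass> p2 H@[#../##./.#.]: H01[###/##./.#.]-1*
pass> p3 V@[###/##./.#.]: V12[###/###/.##]+1*
pass> p4 H@[###/###/.##] terminal -1; root [.../.#./.#.] d4
for H: play -1, pass -1

zugzwang(.../.#./.#., H) = False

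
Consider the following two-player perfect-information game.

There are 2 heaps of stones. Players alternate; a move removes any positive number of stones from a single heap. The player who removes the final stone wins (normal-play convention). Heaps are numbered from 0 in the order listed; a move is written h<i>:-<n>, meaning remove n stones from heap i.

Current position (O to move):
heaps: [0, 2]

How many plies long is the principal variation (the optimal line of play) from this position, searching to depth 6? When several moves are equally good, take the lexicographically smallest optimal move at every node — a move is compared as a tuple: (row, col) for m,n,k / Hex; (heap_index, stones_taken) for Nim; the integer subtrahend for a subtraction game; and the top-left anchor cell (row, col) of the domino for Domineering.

PV length from [(0,2)]: 1 ply

p1 O@[(0,2)]: h1:-1[(0,1)]-1 h1:-2[(0,0)]+1*
p2 X@[(0,0)] terminal -1; root [(0,2)] d6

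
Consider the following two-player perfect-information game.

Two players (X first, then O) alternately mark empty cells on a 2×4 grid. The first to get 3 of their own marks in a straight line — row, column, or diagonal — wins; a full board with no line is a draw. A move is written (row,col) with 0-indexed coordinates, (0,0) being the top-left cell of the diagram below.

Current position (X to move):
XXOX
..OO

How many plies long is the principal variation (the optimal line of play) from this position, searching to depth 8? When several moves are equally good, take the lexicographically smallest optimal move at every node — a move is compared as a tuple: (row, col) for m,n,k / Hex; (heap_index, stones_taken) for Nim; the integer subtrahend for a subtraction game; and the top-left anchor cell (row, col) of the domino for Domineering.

PV length from [XXOX/..OO]: 2 plies

ply 1, X at XXOX/..OO | (1,0)=-1→XXOX/X.OO; (1,1)=+0→XXOX/.XOO*
ply 2, O at XXOX/.XOO | (1,0)=+0→XXOX/OXOO*
ply 3: XXOX/OXOO is terminal +0 (X); from XXOX/..OO depth 8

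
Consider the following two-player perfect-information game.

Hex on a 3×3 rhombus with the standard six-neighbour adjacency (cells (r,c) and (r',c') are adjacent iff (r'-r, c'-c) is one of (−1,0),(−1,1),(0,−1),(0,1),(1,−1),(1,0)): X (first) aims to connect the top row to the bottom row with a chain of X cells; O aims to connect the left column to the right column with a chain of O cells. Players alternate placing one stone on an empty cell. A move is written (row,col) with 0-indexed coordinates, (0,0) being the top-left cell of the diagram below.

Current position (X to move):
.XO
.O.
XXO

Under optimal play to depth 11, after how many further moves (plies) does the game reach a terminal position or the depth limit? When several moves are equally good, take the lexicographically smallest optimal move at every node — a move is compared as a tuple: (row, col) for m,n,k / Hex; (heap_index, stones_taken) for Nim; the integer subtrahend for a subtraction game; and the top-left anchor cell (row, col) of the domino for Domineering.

PV length from [.XO/.O./XXO]: 1 ply

p1 X@[.XO/.O./XXO]: (0,0)[XXO/.O./XXO]-1 (1,0)[.XO/XO./XXO]+1* (1,2)[.XO/.OX/XXO]-1
p2 O@[.XO/XO./XXO] terminal -1; root [.XO/.O./XXO] d11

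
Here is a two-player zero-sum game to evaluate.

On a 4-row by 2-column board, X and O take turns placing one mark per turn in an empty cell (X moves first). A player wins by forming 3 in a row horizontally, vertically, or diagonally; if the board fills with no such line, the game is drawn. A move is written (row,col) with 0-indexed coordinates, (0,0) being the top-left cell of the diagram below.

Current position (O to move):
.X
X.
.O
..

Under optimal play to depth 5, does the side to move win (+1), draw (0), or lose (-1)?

value(.X/X./.O/.., O) = 0

p1 O@[.X/X./.O/..]: (0,0)[OX/X./.O/..]+0* (1,1)[.X/XO/.O/..]+0 (2,0)[.X/X./OO/..]+0 (3,0)[.X/X./.O/O.]+0 (3,1)[.X/X./.O/.O]+0
p2 X@[OX/X./.O/..]: (1,1)[OX/XX/.O/..]+0* (2,0)[OX/X./XO/..]+0 (3,0)[OX/X./.O/X.]+0 (3,1)[OX/X./.O/.X]+0
p3 O@[OX/XX/.O/..]: (2,0)[OX/XX/OO/..]+0* (3,0)[OX/XX/.O/O.]+0 (3,1)[OX/XX/.O/.O]+0
p4 X@[OX/XX/OO/..]: (3,0)[OX/XX/OO/X.]+0* (3,1)[OX/XX/OO/.X]+0
p5 O@[OX/XX/OO/X.]: (3,1)[OX/XX/OO/XO]+0*
p6 X@[OX/XX/OO/XO] terminal +0; root [.X/X./.O/..] d5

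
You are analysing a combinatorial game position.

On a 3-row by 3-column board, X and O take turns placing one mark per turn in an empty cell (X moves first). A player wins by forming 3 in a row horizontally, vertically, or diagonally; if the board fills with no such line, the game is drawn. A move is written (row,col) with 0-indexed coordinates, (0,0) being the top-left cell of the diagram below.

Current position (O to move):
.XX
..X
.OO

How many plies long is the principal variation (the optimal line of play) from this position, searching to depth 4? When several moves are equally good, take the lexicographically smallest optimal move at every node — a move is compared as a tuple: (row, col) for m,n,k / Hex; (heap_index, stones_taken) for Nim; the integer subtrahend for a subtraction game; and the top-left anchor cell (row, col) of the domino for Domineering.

p1 O@[.XX/..X/.OO]: (0,0)[OXX/..X/.OO]+1* (1,0)[.XX/O.X/.OO]-1 (1,1)[.XX/.OX/.OO]-1 (2,0)[.XX/..X/OOO]+1
p2 X@[OXX/..X/.OO]: (1,0)[OXX/X.X/.OO]-1* (1,1)[OXX/.XX/.OO]-1 (2,0)[OXX/..X/XOO]-1
p3 O@[OXX/X.X/.OO]: (1,1)[OXX/XOX/.OO]+1* (2,0)[OXX/X.X/OOO]+1
p4 X@[OXX/XOX/.OO] terminal -1; root [.XX/..X/.OO] d4

PV length from [.XX/..X/.OO]: 3 plies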